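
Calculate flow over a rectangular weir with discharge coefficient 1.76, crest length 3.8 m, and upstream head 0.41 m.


Q = C * L * H^(3/2) = 1.76 * 3.8 * 0.41^1.5 = 1.76 * 3.8 * 0.262528

1.7558 m^3/s


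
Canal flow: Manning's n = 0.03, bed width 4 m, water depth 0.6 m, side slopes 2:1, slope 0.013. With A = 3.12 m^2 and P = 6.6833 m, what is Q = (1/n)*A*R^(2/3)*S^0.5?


R = A/P = 3.12/6.6833 = 0.466835
Q = (1/0.03) * 3.12 * 0.466835^(2/3) * 0.013^0.5

7.1359 m^3/s


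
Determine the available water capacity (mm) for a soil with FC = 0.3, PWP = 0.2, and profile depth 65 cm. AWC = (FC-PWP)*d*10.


AWC = (FC - PWP) * d * 10
AWC = (0.3 - 0.2) * 65 * 10
AWC = 0.1000 * 65 * 10

65.0000 mm


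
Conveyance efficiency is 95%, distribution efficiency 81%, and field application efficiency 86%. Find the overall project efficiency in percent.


Ec = 0.95, Eb = 0.81, Ea = 0.86
E = 0.95 * 0.81 * 0.86 * 100 = 66.1770%

66.1770 %


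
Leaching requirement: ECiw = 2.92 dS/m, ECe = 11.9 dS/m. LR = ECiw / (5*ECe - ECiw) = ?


LR = ECiw / (5*ECe - ECiw)
LR = 2.92 / (5*11.9 - 2.92)
LR = 2.92 / 56.5800

0.0516


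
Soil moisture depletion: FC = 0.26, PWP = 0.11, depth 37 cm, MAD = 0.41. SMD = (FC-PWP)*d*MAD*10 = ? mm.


SMD = (FC - PWP) * d * MAD * 10
SMD = (0.26 - 0.11) * 37 * 0.41 * 10
SMD = 0.1500 * 37 * 0.41 * 10

22.7550 mm


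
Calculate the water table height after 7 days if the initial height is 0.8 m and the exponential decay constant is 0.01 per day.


m = m0 * exp(-k*t)
m = 0.8 * exp(-0.01 * 7)
m = 0.8 * exp(-0.0700)

0.7459 m


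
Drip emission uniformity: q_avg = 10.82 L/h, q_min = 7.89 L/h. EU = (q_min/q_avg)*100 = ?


EU = (q_min/q_avg)*100 = (7.89/10.82)*100 = 72.9205%

72.9205 %


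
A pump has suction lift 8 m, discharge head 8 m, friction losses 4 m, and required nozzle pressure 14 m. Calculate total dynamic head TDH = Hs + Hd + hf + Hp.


TDH = Hs + Hd + hf + Hp = 8 + 8 + 4 + 14 = 34

34 m


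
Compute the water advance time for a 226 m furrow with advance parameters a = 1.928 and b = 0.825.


t = (L/a)^(1/b)
t = (226/1.928)^(1/0.825)
t = 117.219917^(1/0.825)

322.0183 min


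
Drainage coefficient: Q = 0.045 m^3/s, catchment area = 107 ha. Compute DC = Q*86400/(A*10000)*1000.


DC = Q * 86400 / (A * 10000) * 1000
DC = 0.045 * 86400 / (107 * 10000) * 1000
DC = 3888000.0000 / 1070000

3.6336 mm/day


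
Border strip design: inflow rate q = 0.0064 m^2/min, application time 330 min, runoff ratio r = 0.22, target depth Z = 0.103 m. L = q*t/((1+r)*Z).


L = q*t/((1+r)*Z)
L = 0.0064*330/((1+0.22)*0.103)
L = 2.112/0.12566

16.8073 m


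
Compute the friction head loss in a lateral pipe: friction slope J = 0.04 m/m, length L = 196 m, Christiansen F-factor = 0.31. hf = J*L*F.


hf = J * L * F = 0.04 * 196 * 0.31 = 2.4304 m

2.4304 m


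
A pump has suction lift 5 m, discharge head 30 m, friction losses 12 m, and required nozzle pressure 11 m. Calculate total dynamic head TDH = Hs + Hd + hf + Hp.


TDH = Hs + Hd + hf + Hp = 5 + 30 + 12 + 11 = 58

58 m


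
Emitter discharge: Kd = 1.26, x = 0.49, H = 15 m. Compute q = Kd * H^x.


q = Kd * H^x = 1.26 * 15^0.49 = 1.26 * 3.769508

4.7496 L/h


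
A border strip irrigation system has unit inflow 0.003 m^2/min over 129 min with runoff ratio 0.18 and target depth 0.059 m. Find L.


L = q*t/((1+r)*Z)
L = 0.003*129/((1+0.18)*0.059)
L = 0.387/0.06962

5.5587 m


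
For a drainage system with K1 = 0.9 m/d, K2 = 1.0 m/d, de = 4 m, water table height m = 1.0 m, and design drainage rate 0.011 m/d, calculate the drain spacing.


S^2 = 8*K2*de*m/q + 4*K1*m^2/q
S^2 = 8*1.0*4*1.0/0.011 + 4*0.9*1.0^2/0.011
S = sqrt(3236.3636)

56.8890 m


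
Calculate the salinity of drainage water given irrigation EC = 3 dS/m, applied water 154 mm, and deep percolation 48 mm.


EC_dw = EC_iw * D_iw / D_dw
EC_dw = 3 * 154 / 48
EC_dw = 462 / 48

9.6250 dS/m


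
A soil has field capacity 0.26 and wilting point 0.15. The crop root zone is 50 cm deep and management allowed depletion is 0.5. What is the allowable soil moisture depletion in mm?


SMD = (FC - PWP) * d * MAD * 10
SMD = (0.26 - 0.15) * 50 * 0.5 * 10
SMD = 0.1100 * 50 * 0.5 * 10

27.5000 mm


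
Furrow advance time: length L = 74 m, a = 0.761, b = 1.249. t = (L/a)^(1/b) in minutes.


t = (L/a)^(1/b)
t = (74/0.761)^(1/1.249)
t = 97.240473^(1/1.249)

39.0437 min


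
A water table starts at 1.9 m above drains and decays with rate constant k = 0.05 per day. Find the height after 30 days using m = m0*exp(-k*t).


m = m0 * exp(-k*t)
m = 1.9 * exp(-0.05 * 30)
m = 1.9 * exp(-1.5000)

0.4239 m


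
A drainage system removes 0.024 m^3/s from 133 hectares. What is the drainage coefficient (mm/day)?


DC = Q * 86400 / (A * 10000) * 1000
DC = 0.024 * 86400 / (133 * 10000) * 1000
DC = 2073600.0000 / 1330000

1.5591 mm/day


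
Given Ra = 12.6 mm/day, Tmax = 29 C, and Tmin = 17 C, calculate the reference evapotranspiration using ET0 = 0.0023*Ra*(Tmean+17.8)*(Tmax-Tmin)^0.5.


Tmean = (Tmax + Tmin)/2 = (29 + 17)/2 = 23.0
ET0 = 0.0023 * 12.6 * (23.0 + 17.8) * sqrt(29 - 17)
ET0 = 0.0023 * 12.6 * 40.8 * 3.464102

4.0959 mm/day


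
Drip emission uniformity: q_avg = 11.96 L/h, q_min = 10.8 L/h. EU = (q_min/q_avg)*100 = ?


EU = (q_min/q_avg)*100 = (10.8/11.96)*100 = 90.3010%

90.3010 %


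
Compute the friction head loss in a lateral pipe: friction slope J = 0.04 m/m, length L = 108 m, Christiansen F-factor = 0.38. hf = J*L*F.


hf = J * L * F = 0.04 * 108 * 0.38 = 1.6416 m

1.6416 m


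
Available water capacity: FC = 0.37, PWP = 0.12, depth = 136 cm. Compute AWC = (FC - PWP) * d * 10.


AWC = (FC - PWP) * d * 10
AWC = (0.37 - 0.12) * 136 * 10
AWC = 0.2500 * 136 * 10

340.0000 mm


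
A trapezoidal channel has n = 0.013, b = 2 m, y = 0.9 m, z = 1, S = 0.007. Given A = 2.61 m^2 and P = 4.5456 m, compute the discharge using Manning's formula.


R = A/P = 2.61/4.5456 = 0.574182
Q = (1/0.013) * 2.61 * 0.574182^(2/3) * 0.007^0.5

11.6041 m^3/s


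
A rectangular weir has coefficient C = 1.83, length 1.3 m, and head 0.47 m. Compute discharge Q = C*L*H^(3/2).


Q = C * L * H^(3/2) = 1.83 * 1.3 * 0.47^1.5 = 1.83 * 1.3 * 0.322216

0.7666 m^3/s


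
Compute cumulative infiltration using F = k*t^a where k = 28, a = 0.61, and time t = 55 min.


F = k * t^a = 28 * 55^0.61
F = 28 * 11.524477

322.6854 mm


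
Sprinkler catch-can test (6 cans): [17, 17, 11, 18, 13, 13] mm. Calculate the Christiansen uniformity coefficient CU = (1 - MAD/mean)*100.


mean = 14.833333 mm
MAD = 2.500000 mm
CU = (1 - 2.500000/14.833333)*100

83.1461 %


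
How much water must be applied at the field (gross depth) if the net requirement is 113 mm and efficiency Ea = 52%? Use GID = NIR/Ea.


Ea = 52% = 0.52
GID = NIR / Ea = 113 / 0.52 = 217.3077 mm

217.3077 mm


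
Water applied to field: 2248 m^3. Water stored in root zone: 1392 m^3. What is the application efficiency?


Ea = V_root / V_field * 100 = 1392 / 2248 * 100 = 61.9217%

61.9217 %


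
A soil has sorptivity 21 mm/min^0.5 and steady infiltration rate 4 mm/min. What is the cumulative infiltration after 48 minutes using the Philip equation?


F = S*sqrt(t) + A*t
F = 21*sqrt(48) + 4*48
F = 21*6.928203 + 192

337.4923 mm


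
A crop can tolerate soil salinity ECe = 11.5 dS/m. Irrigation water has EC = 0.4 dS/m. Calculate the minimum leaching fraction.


LR = ECiw / (5*ECe - ECiw)
LR = 0.4 / (5*11.5 - 0.4)
LR = 0.4 / 57.1000

0.0070


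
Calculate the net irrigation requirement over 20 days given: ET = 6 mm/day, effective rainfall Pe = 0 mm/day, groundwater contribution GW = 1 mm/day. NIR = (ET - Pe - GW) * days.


Daily deficit = ET - Pe - GW = 6 - 0 - 1 = 5 mm/day
NIR = 5 * 20 = 100 mm

100.0000 mm


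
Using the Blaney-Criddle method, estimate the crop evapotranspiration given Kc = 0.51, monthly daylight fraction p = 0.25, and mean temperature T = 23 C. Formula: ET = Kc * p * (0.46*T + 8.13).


ET = Kc * p * (0.46*T + 8.13)
ET = 0.51 * 0.25 * (0.46*23 + 8.13)
ET = 0.51 * 0.25 * 18.7100

2.3855 mm/day


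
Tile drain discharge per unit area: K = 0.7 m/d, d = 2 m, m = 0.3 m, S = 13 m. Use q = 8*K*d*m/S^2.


q = 8*K*d*m/S^2
q = 8*0.7*2*0.3/13^2
q = 3.3600 / 169

0.0199 m/d


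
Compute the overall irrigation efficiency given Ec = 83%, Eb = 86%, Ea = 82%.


Ec = 0.83, Eb = 0.86, Ea = 0.82
E = 0.83 * 0.86 * 0.82 * 100 = 58.5316%

58.5316 %


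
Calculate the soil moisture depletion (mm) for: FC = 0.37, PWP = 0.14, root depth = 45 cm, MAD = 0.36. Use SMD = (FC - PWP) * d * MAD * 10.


SMD = (FC - PWP) * d * MAD * 10
SMD = (0.37 - 0.14) * 45 * 0.36 * 10
SMD = 0.2300 * 45 * 0.36 * 10

37.2600 mm


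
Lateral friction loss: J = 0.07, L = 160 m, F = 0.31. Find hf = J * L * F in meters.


hf = J * L * F = 0.07 * 160 * 0.31 = 3.4720 m

3.4720 m


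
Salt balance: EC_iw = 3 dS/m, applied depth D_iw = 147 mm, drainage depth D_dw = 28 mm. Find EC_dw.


EC_dw = EC_iw * D_iw / D_dw
EC_dw = 3 * 147 / 28
EC_dw = 441 / 28

15.7500 dS/m


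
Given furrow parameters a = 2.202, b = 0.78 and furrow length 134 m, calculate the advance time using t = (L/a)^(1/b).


t = (L/a)^(1/b)
t = (134/2.202)^(1/0.78)
t = 60.853769^(1/0.78)

193.8867 min


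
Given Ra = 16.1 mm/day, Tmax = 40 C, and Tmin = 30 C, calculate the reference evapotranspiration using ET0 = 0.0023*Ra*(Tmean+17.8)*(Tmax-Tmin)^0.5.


Tmean = (Tmax + Tmin)/2 = (40 + 30)/2 = 35.0
ET0 = 0.0023 * 16.1 * (35.0 + 17.8) * sqrt(40 - 30)
ET0 = 0.0023 * 16.1 * 52.8 * 3.162278

6.1828 mm/day


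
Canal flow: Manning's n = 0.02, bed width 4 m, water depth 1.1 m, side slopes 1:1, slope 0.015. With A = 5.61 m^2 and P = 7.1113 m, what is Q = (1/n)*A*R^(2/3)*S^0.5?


R = A/P = 5.61/7.1113 = 0.788885
Q = (1/0.02) * 5.61 * 0.788885^(2/3) * 0.015^0.5

29.3306 m^3/s


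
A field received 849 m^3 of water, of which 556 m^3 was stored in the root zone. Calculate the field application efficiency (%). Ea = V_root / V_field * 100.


Ea = V_root / V_field * 100 = 556 / 849 * 100 = 65.4888%

65.4888 %


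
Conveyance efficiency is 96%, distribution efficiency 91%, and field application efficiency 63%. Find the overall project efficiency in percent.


Ec = 0.96, Eb = 0.91, Ea = 0.63
E = 0.96 * 0.91 * 0.63 * 100 = 55.0368%

55.0368 %


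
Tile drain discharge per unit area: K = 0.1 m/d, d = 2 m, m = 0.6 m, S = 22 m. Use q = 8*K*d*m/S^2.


q = 8*K*d*m/S^2
q = 8*0.1*2*0.6/22^2
q = 0.9600 / 484

0.0020 m/d


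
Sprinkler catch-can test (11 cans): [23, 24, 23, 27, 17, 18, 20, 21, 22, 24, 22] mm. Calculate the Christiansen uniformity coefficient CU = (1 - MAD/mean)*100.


mean = 21.909091 mm
MAD = 2.115702 mm
CU = (1 - 2.115702/21.909091)*100

90.3433 %


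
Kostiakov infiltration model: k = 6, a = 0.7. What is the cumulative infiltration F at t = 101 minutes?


F = k * t^a = 6 * 101^0.7
F = 6 * 25.294434

151.7666 mm


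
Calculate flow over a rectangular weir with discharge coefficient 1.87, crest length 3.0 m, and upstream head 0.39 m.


Q = C * L * H^(3/2) = 1.87 * 3.0 * 0.39^1.5 = 1.87 * 3.0 * 0.243555

1.3663 m^3/s


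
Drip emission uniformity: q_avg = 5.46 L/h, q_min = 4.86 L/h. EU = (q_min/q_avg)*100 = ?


EU = (q_min/q_avg)*100 = (4.86/5.46)*100 = 89.0110%

89.0110 %


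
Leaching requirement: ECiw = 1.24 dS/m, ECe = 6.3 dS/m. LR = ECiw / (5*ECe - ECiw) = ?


LR = ECiw / (5*ECe - ECiw)
LR = 1.24 / (5*6.3 - 1.24)
LR = 1.24 / 30.2600

0.0410


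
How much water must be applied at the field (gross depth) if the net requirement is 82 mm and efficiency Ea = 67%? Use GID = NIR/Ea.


Ea = 67% = 0.67
GID = NIR / Ea = 82 / 0.67 = 122.3881 mm

122.3881 mm


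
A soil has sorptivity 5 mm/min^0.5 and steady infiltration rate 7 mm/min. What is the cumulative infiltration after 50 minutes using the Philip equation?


F = S*sqrt(t) + A*t
F = 5*sqrt(50) + 7*50
F = 5*7.071068 + 350

385.3553 mm


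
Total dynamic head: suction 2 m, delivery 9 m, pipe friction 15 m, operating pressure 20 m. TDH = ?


TDH = Hs + Hd + hf + Hp = 2 + 9 + 15 + 20 = 46

46 m


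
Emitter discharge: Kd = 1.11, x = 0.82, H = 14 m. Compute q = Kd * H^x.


q = Kd * H^x = 1.11 * 14^0.82 = 1.11 * 8.706127

9.6638 L/h


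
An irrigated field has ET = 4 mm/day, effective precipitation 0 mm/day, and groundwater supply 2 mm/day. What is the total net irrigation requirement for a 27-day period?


Daily deficit = ET - Pe - GW = 4 - 0 - 2 = 2 mm/day
NIR = 2 * 27 = 54 mm

54.0000 mm


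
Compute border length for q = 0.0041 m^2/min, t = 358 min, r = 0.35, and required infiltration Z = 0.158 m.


L = q*t/((1+r)*Z)
L = 0.0041*358/((1+0.35)*0.158)
L = 1.4678/0.2133

6.8814 m


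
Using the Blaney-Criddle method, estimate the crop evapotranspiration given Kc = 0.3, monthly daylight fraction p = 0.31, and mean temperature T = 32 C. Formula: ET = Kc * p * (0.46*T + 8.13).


ET = Kc * p * (0.46*T + 8.13)
ET = 0.3 * 0.31 * (0.46*32 + 8.13)
ET = 0.3 * 0.31 * 22.8500

2.1251 mm/day


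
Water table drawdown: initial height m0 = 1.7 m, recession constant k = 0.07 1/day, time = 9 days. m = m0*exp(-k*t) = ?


m = m0 * exp(-k*t)
m = 1.7 * exp(-0.07 * 9)
m = 1.7 * exp(-0.6300)

0.9054 m


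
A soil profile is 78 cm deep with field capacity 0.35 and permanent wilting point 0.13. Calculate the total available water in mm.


AWC = (FC - PWP) * d * 10
AWC = (0.35 - 0.13) * 78 * 10
AWC = 0.2200 * 78 * 10

171.6000 mm


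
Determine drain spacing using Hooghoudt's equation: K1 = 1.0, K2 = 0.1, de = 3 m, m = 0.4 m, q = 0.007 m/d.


S^2 = 8*K2*de*m/q + 4*K1*m^2/q
S^2 = 8*0.1*3*0.4/0.007 + 4*1.0*0.4^2/0.007
S = sqrt(228.5714)

15.1186 m


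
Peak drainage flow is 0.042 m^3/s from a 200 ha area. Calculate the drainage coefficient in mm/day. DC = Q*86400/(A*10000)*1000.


DC = Q * 86400 / (A * 10000) * 1000
DC = 0.042 * 86400 / (200 * 10000) * 1000
DC = 3628800.0000 / 2000000

1.8144 mm/day


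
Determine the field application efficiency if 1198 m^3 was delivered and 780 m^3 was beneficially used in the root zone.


Ea = V_root / V_field * 100 = 780 / 1198 * 100 = 65.1085%

65.1085 %


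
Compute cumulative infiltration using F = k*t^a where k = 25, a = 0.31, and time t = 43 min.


F = k * t^a = 25 * 43^0.31
F = 25 * 3.209041

80.2260 mm


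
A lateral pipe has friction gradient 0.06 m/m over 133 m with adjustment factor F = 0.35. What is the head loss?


hf = J * L * F = 0.06 * 133 * 0.35 = 2.7930 m

2.7930 m


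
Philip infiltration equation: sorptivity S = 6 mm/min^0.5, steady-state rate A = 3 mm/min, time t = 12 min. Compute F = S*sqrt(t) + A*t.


F = S*sqrt(t) + A*t
F = 6*sqrt(12) + 3*12
F = 6*3.464102 + 36

56.7846 mm


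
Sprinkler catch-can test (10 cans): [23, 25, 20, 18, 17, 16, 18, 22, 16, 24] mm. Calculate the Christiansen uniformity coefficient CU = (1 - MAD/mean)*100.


mean = 19.900000 mm
MAD = 2.900000 mm
CU = (1 - 2.900000/19.900000)*100

85.4271 %


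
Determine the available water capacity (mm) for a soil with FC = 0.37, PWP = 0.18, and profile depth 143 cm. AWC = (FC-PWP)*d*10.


AWC = (FC - PWP) * d * 10
AWC = (0.37 - 0.18) * 143 * 10
AWC = 0.1900 * 143 * 10

271.7000 mm


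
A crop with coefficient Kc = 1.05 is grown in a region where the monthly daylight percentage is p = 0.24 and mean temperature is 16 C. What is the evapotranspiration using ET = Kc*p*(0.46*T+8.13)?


ET = Kc * p * (0.46*T + 8.13)
ET = 1.05 * 0.24 * (0.46*16 + 8.13)
ET = 1.05 * 0.24 * 15.4900

3.9035 mm/day


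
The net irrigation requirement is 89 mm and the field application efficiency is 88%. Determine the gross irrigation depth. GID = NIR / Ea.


Ea = 88% = 0.88
GID = NIR / Ea = 89 / 0.88 = 101.1364 mm

101.1364 mm


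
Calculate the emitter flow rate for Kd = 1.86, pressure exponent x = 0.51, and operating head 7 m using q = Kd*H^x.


q = Kd * H^x = 1.86 * 7^0.51 = 1.86 * 2.697739

5.0178 L/h


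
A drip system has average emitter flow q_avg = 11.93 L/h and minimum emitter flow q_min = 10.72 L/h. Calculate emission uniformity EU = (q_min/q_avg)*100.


EU = (q_min/q_avg)*100 = (10.72/11.93)*100 = 89.8575%

89.8575 %


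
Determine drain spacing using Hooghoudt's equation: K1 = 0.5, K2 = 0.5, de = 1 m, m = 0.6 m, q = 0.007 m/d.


S^2 = 8*K2*de*m/q + 4*K1*m^2/q
S^2 = 8*0.5*1*0.6/0.007 + 4*0.5*0.6^2/0.007
S = sqrt(445.7143)

21.1119 m


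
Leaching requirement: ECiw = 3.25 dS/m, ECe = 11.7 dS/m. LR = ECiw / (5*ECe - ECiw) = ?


LR = ECiw / (5*ECe - ECiw)
LR = 3.25 / (5*11.7 - 3.25)
LR = 3.25 / 55.2500

0.0588


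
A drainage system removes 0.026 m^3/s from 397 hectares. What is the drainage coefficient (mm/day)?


DC = Q * 86400 / (A * 10000) * 1000
DC = 0.026 * 86400 / (397 * 10000) * 1000
DC = 2246400.0000 / 3970000

0.5658 mm/day


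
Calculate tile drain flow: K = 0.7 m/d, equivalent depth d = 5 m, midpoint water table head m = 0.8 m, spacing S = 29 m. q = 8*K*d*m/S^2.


q = 8*K*d*m/S^2
q = 8*0.7*5*0.8/29^2
q = 22.4000 / 841

0.0266 m/d


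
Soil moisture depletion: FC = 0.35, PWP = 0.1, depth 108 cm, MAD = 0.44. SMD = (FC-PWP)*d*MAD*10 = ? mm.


SMD = (FC - PWP) * d * MAD * 10
SMD = (0.35 - 0.1) * 108 * 0.44 * 10
SMD = 0.2500 * 108 * 0.44 * 10

118.8000 mm


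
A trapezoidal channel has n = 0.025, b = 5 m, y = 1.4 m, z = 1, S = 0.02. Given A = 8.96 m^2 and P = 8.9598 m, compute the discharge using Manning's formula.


R = A/P = 8.96/8.9598 = 1.000022
Q = (1/0.025) * 8.96 * 1.000022^(2/3) * 0.02^0.5

50.6862 m^3/s


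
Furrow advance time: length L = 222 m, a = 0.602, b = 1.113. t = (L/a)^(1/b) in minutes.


t = (L/a)^(1/b)
t = (222/0.602)^(1/1.113)
t = 368.770764^(1/1.113)

202.3766 min


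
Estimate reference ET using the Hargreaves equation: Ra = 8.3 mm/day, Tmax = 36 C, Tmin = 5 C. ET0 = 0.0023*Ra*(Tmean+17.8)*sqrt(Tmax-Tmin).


Tmean = (Tmax + Tmin)/2 = (36 + 5)/2 = 20.5
ET0 = 0.0023 * 8.3 * (20.5 + 17.8) * sqrt(36 - 5)
ET0 = 0.0023 * 8.3 * 38.3 * 5.567764

4.0709 mm/day


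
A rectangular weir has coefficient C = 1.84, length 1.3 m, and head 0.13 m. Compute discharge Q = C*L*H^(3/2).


Q = C * L * H^(3/2) = 1.84 * 1.3 * 0.13^1.5 = 1.84 * 1.3 * 0.046872

0.1121 m^3/s


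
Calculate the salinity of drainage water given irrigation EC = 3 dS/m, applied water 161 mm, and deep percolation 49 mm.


EC_dw = EC_iw * D_iw / D_dw
EC_dw = 3 * 161 / 49
EC_dw = 483 / 49

9.8571 dS/m


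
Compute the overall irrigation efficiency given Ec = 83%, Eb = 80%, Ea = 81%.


Ec = 0.83, Eb = 0.8, Ea = 0.81
E = 0.83 * 0.8 * 0.81 * 100 = 53.7840%

53.7840 %


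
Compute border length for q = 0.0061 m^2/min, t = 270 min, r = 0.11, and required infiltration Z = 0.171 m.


L = q*t/((1+r)*Z)
L = 0.0061*270/((1+0.11)*0.171)
L = 1.647/0.18981

8.6771 m


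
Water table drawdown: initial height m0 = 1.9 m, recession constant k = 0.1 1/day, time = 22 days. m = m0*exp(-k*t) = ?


m = m0 * exp(-k*t)
m = 1.9 * exp(-0.1 * 22)
m = 1.9 * exp(-2.2000)

0.2105 m


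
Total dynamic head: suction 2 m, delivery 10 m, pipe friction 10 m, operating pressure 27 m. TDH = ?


TDH = Hs + Hd + hf + Hp = 2 + 10 + 10 + 27 = 49

49 m


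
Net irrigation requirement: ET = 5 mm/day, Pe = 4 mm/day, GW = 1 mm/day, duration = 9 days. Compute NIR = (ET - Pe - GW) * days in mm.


Daily deficit = ET - Pe - GW = 5 - 4 - 1 = 0 mm/day
NIR = 0 * 9 = 0 mm

0 mm


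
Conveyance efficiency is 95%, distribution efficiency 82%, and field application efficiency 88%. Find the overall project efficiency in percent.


Ec = 0.95, Eb = 0.82, Ea = 0.88
E = 0.95 * 0.82 * 0.88 * 100 = 68.5520%

68.5520 %


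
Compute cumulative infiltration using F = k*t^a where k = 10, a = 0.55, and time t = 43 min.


F = k * t^a = 10 * 43^0.55
F = 10 * 7.914211

79.1421 mm


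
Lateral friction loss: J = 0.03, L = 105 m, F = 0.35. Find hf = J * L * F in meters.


hf = J * L * F = 0.03 * 105 * 0.35 = 1.1025 m

1.1025 m


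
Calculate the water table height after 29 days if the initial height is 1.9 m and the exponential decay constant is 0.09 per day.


m = m0 * exp(-k*t)
m = 1.9 * exp(-0.09 * 29)
m = 1.9 * exp(-2.6100)

0.1397 m


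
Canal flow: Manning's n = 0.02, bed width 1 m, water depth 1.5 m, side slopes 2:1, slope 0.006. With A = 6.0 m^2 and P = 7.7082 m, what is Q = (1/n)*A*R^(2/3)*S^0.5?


R = A/P = 6.0/7.7082 = 0.778392
Q = (1/0.02) * 6.0 * 0.778392^(2/3) * 0.006^0.5

19.6636 m^3/s


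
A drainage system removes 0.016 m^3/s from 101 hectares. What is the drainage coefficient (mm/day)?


DC = Q * 86400 / (A * 10000) * 1000
DC = 0.016 * 86400 / (101 * 10000) * 1000
DC = 1382400.0000 / 1010000

1.3687 mm/day


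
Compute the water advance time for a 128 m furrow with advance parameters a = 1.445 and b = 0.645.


t = (L/a)^(1/b)
t = (128/1.445)^(1/0.645)
t = 88.581315^(1/0.645)

1045.0452 min


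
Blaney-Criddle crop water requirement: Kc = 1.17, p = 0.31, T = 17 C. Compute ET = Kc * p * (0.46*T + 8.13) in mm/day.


ET = Kc * p * (0.46*T + 8.13)
ET = 1.17 * 0.31 * (0.46*17 + 8.13)
ET = 1.17 * 0.31 * 15.9500

5.7851 mm/day


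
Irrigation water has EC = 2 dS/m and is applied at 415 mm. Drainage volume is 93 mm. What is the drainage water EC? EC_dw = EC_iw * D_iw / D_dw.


EC_dw = EC_iw * D_iw / D_dw
EC_dw = 2 * 415 / 93
EC_dw = 830 / 93

8.9247 dS/m


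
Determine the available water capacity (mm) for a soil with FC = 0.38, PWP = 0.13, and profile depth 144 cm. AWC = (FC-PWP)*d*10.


AWC = (FC - PWP) * d * 10
AWC = (0.38 - 0.13) * 144 * 10
AWC = 0.2500 * 144 * 10

360.0000 mm


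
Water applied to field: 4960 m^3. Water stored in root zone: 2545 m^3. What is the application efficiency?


Ea = V_root / V_field * 100 = 2545 / 4960 * 100 = 51.3105%

51.3105 %


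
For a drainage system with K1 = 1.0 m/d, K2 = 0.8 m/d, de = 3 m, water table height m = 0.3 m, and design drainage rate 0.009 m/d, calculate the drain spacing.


S^2 = 8*K2*de*m/q + 4*K1*m^2/q
S^2 = 8*0.8*3*0.3/0.009 + 4*1.0*0.3^2/0.009
S = sqrt(680.0000)

26.0768 m


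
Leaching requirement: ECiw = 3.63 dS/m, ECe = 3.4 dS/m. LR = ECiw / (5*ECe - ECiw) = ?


LR = ECiw / (5*ECe - ECiw)
LR = 3.63 / (5*3.4 - 3.63)
LR = 3.63 / 13.3700

0.2715


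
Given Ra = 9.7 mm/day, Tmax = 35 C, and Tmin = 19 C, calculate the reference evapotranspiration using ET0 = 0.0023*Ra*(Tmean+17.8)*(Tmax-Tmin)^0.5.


Tmean = (Tmax + Tmin)/2 = (35 + 19)/2 = 27.0
ET0 = 0.0023 * 9.7 * (27.0 + 17.8) * sqrt(35 - 19)
ET0 = 0.0023 * 9.7 * 44.8 * 4.000000

3.9980 mm/day


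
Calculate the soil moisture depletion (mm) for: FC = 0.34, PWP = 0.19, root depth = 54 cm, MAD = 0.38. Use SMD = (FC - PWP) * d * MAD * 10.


SMD = (FC - PWP) * d * MAD * 10
SMD = (0.34 - 0.19) * 54 * 0.38 * 10
SMD = 0.1500 * 54 * 0.38 * 10

30.7800 mm


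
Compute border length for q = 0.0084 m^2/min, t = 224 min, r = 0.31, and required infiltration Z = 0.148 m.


L = q*t/((1+r)*Z)
L = 0.0084*224/((1+0.31)*0.148)
L = 1.8816/0.19388

9.7050 m


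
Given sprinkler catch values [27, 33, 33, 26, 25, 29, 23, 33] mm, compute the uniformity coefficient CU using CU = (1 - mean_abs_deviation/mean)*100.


mean = 28.625000 mm
MAD = 3.375000 mm
CU = (1 - 3.375000/28.625000)*100

88.2096 %


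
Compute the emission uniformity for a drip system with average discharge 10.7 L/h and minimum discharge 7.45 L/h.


EU = (q_min/q_avg)*100 = (7.45/10.7)*100 = 69.6262%

69.6262 %


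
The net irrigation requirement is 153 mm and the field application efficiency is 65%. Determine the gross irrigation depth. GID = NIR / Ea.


Ea = 65% = 0.65
GID = NIR / Ea = 153 / 0.65 = 235.3846 mm

235.3846 mm


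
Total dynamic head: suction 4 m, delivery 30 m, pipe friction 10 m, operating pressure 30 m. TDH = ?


TDH = Hs + Hd + hf + Hp = 4 + 30 + 10 + 30 = 74

74 m


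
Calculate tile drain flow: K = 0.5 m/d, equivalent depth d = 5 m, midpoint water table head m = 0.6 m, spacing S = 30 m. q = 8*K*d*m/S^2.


q = 8*K*d*m/S^2
q = 8*0.5*5*0.6/30^2
q = 12.0000 / 900

0.0133 m/d


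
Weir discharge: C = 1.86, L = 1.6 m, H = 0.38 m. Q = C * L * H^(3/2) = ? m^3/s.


Q = C * L * H^(3/2) = 1.86 * 1.6 * 0.38^1.5 = 1.86 * 1.6 * 0.234248

0.6971 m^3/s


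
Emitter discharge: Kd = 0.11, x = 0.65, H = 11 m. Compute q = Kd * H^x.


q = Kd * H^x = 0.11 * 11^0.65 = 0.11 * 4.752315

0.5228 L/h


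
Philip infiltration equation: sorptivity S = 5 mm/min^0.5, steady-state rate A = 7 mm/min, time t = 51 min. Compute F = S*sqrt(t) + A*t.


F = S*sqrt(t) + A*t
F = 5*sqrt(51) + 7*51
F = 5*7.141428 + 357

392.7071 mm


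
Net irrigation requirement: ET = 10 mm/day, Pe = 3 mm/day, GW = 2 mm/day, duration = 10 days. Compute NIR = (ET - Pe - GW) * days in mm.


Daily deficit = ET - Pe - GW = 10 - 3 - 2 = 5 mm/day
NIR = 5 * 10 = 50 mm

50.0000 mm


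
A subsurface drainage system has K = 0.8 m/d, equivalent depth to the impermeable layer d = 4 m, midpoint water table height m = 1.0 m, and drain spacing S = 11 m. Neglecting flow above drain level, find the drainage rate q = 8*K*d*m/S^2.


q = 8*K*d*m/S^2
q = 8*0.8*4*1.0/11^2
q = 25.6000 / 121

0.2116 m/d


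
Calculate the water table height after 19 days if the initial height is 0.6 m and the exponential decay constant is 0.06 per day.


m = m0 * exp(-k*t)
m = 0.6 * exp(-0.06 * 19)
m = 0.6 * exp(-1.1400)

0.1919 m


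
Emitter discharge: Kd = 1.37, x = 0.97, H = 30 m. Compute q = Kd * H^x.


q = Kd * H^x = 1.37 * 30^0.97 = 1.37 * 27.089913

37.1132 L/h


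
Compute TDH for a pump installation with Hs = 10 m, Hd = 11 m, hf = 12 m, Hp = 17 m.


TDH = Hs + Hd + hf + Hp = 10 + 11 + 12 + 17 = 50

50 m


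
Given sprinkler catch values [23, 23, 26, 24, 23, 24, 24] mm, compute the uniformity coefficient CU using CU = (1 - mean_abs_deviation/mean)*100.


mean = 23.857143 mm
MAD = 0.734694 mm
CU = (1 - 0.734694/23.857143)*100

96.9204 %


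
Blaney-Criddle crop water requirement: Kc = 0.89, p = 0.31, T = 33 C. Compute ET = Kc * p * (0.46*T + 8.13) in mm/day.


ET = Kc * p * (0.46*T + 8.13)
ET = 0.89 * 0.31 * (0.46*33 + 8.13)
ET = 0.89 * 0.31 * 23.3100

6.4312 mm/day


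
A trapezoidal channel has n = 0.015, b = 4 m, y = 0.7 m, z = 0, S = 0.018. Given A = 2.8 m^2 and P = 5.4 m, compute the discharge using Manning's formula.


R = A/P = 2.8/5.4 = 0.518519
Q = (1/0.015) * 2.8 * 0.518519^(2/3) * 0.018^0.5

16.1639 m^3/s


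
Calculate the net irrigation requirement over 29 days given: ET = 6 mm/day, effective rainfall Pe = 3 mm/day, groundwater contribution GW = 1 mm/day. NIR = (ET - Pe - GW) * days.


Daily deficit = ET - Pe - GW = 6 - 3 - 1 = 2 mm/day
NIR = 2 * 29 = 58 mm

58.0000 mm


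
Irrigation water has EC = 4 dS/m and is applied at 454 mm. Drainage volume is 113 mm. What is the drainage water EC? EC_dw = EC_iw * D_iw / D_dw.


EC_dw = EC_iw * D_iw / D_dw
EC_dw = 4 * 454 / 113
EC_dw = 1816 / 113

16.0708 dS/m


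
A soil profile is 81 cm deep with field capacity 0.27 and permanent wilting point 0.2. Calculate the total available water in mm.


AWC = (FC - PWP) * d * 10
AWC = (0.27 - 0.2) * 81 * 10
AWC = 0.0700 * 81 * 10

56.7000 mm


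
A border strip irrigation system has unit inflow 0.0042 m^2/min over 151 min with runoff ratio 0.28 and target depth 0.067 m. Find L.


L = q*t/((1+r)*Z)
L = 0.0042*151/((1+0.28)*0.067)
L = 0.6342/0.08576

7.3951 m


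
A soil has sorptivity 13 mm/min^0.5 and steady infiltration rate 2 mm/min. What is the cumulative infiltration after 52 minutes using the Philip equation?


F = S*sqrt(t) + A*t
F = 13*sqrt(52) + 2*52
F = 13*7.211103 + 104

197.7443 mm


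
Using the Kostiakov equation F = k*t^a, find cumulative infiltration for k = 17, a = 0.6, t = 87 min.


F = k * t^a = 17 * 87^0.6
F = 17 * 14.578457

247.8338 mm


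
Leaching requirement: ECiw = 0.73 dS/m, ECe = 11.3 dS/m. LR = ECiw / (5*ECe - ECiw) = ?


LR = ECiw / (5*ECe - ECiw)
LR = 0.73 / (5*11.3 - 0.73)
LR = 0.73 / 55.7700

0.0131


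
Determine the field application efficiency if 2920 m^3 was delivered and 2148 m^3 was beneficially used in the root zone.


Ea = V_root / V_field * 100 = 2148 / 2920 * 100 = 73.5616%

73.5616 %


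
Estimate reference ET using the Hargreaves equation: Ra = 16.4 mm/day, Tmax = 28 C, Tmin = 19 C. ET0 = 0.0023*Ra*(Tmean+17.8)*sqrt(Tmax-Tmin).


Tmean = (Tmax + Tmin)/2 = (28 + 19)/2 = 23.5
ET0 = 0.0023 * 16.4 * (23.5 + 17.8) * sqrt(28 - 19)
ET0 = 0.0023 * 16.4 * 41.3 * 3.000000

4.6735 mm/day


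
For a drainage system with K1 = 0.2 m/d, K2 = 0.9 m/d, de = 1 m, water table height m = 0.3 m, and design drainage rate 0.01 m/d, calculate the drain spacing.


S^2 = 8*K2*de*m/q + 4*K1*m^2/q
S^2 = 8*0.9*1*0.3/0.01 + 4*0.2*0.3^2/0.01
S = sqrt(223.2000)

14.9399 m


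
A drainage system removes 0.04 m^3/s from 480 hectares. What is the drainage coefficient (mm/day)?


DC = Q * 86400 / (A * 10000) * 1000
DC = 0.04 * 86400 / (480 * 10000) * 1000
DC = 3456000.0000 / 4800000

0.7200 mm/day


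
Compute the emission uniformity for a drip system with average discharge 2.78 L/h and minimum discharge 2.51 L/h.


EU = (q_min/q_avg)*100 = (2.51/2.78)*100 = 90.2878%

90.2878 %


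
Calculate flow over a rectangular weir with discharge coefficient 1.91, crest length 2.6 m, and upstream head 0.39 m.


Q = C * L * H^(3/2) = 1.91 * 2.6 * 0.39^1.5 = 1.91 * 2.6 * 0.243555

1.2095 m^3/s


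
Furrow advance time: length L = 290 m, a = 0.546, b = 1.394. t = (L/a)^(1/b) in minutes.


t = (L/a)^(1/b)
t = (290/0.546)^(1/1.394)
t = 531.135531^(1/1.394)

90.1475 min


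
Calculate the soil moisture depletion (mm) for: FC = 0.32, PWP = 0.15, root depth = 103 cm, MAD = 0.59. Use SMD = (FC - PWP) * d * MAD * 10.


SMD = (FC - PWP) * d * MAD * 10
SMD = (0.32 - 0.15) * 103 * 0.59 * 10
SMD = 0.1700 * 103 * 0.59 * 10

103.3090 mm


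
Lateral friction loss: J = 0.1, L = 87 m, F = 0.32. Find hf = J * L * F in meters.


hf = J * L * F = 0.1 * 87 * 0.32 = 2.7840 m

2.7840 m


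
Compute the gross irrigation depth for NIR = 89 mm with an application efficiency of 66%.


Ea = 66% = 0.66
GID = NIR / Ea = 89 / 0.66 = 134.8485 mm

134.8485 mm


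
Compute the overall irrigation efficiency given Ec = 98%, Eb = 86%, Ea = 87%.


Ec = 0.98, Eb = 0.86, Ea = 0.87
E = 0.98 * 0.86 * 0.87 * 100 = 73.3236%

73.3236 %


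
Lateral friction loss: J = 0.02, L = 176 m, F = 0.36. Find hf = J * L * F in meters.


hf = J * L * F = 0.02 * 176 * 0.36 = 1.2672 m

1.2672 m


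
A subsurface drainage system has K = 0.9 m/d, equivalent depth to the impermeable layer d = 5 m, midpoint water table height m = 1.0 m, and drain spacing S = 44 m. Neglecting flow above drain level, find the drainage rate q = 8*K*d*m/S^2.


q = 8*K*d*m/S^2
q = 8*0.9*5*1.0/44^2
q = 36.0000 / 1936

0.0186 m/d


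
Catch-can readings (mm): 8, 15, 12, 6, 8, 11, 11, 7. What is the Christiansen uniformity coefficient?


mean = 9.750000 mm
MAD = 2.500000 mm
CU = (1 - 2.500000/9.750000)*100

74.3590 %


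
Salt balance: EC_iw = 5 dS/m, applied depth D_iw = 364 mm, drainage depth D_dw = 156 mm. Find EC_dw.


EC_dw = EC_iw * D_iw / D_dw
EC_dw = 5 * 364 / 156
EC_dw = 1820 / 156

11.6667 dS/m


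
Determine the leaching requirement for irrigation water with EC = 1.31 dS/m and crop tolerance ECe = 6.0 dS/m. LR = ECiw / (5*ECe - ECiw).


LR = ECiw / (5*ECe - ECiw)
LR = 1.31 / (5*6.0 - 1.31)
LR = 1.31 / 28.6900

0.0457


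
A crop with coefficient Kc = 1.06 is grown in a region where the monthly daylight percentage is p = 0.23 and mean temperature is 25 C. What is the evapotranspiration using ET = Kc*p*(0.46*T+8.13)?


ET = Kc * p * (0.46*T + 8.13)
ET = 1.06 * 0.23 * (0.46*25 + 8.13)
ET = 1.06 * 0.23 * 19.6300

4.7858 mm/day


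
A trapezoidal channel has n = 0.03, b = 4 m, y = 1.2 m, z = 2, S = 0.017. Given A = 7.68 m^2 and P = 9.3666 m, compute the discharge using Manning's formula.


R = A/P = 7.68/9.3666 = 0.819935
Q = (1/0.03) * 7.68 * 0.819935^(2/3) * 0.017^0.5

29.2404 m^3/s


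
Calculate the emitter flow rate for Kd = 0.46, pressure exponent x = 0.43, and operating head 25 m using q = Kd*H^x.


q = Kd * H^x = 0.46 * 25^0.43 = 0.46 * 3.991298

1.8360 L/h


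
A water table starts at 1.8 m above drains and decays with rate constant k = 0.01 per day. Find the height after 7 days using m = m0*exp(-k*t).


m = m0 * exp(-k*t)
m = 1.8 * exp(-0.01 * 7)
m = 1.8 * exp(-0.0700)

1.6783 m


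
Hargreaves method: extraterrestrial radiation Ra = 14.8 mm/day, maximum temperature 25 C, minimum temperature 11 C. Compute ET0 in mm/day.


Tmean = (Tmax + Tmin)/2 = (25 + 11)/2 = 18.0
ET0 = 0.0023 * 14.8 * (18.0 + 17.8) * sqrt(25 - 11)
ET0 = 0.0023 * 14.8 * 35.8 * 3.741657

4.5597 mm/day


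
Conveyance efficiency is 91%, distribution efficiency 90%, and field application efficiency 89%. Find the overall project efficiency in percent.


Ec = 0.91, Eb = 0.9, Ea = 0.89
E = 0.91 * 0.9 * 0.89 * 100 = 72.8910%

72.8910 %


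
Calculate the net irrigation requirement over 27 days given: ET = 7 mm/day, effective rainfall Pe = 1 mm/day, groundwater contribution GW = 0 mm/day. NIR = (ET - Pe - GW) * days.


Daily deficit = ET - Pe - GW = 7 - 1 - 0 = 6 mm/day
NIR = 6 * 27 = 162 mm

162.0000 mm


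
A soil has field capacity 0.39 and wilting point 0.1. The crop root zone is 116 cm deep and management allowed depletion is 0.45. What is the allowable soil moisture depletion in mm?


SMD = (FC - PWP) * d * MAD * 10
SMD = (0.39 - 0.1) * 116 * 0.45 * 10
SMD = 0.2900 * 116 * 0.45 * 10

151.3800 mm


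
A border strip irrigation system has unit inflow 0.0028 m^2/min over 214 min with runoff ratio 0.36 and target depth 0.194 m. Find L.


L = q*t/((1+r)*Z)
L = 0.0028*214/((1+0.36)*0.194)
L = 0.5992/0.26384

2.2711 m


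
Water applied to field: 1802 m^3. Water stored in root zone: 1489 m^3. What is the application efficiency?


Ea = V_root / V_field * 100 = 1489 / 1802 * 100 = 82.6304%

82.6304 %


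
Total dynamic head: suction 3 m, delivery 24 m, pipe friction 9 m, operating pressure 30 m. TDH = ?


TDH = Hs + Hd + hf + Hp = 3 + 24 + 9 + 30 = 66

66 m


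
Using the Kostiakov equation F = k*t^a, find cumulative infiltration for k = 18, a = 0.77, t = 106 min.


F = k * t^a = 18 * 106^0.77
F = 18 * 36.264819

652.7667 mm


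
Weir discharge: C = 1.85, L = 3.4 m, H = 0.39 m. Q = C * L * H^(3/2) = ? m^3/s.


Q = C * L * H^(3/2) = 1.85 * 3.4 * 0.39^1.5 = 1.85 * 3.4 * 0.243555

1.5320 m^3/s


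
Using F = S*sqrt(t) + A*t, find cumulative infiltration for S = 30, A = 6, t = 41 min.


F = S*sqrt(t) + A*t
F = 30*sqrt(41) + 6*41
F = 30*6.403124 + 246

438.0937 mm


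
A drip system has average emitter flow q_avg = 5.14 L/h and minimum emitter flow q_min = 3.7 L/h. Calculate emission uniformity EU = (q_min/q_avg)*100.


EU = (q_min/q_avg)*100 = (3.7/5.14)*100 = 71.9844%

71.9844 %


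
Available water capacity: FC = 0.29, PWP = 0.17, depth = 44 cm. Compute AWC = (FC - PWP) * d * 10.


AWC = (FC - PWP) * d * 10
AWC = (0.29 - 0.17) * 44 * 10
AWC = 0.1200 * 44 * 10

52.8000 mm


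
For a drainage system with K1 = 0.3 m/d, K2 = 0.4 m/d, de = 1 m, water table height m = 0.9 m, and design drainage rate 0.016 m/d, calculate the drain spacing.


S^2 = 8*K2*de*m/q + 4*K1*m^2/q
S^2 = 8*0.4*1*0.9/0.016 + 4*0.3*0.9^2/0.016
S = sqrt(240.7500)

15.5161 m


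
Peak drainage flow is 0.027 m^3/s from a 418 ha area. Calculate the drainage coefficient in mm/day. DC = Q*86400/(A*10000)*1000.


DC = Q * 86400 / (A * 10000) * 1000
DC = 0.027 * 86400 / (418 * 10000) * 1000
DC = 2332800.0000 / 4180000

0.5581 mm/day


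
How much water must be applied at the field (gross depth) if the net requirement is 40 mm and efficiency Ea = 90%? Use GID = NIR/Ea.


Ea = 90% = 0.9
GID = NIR / Ea = 40 / 0.9 = 44.4444 mm

44.4444 mm


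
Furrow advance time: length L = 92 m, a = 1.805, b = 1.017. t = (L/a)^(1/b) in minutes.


t = (L/a)^(1/b)
t = (92/1.805)^(1/1.017)
t = 50.969529^(1/1.017)

47.7278 min


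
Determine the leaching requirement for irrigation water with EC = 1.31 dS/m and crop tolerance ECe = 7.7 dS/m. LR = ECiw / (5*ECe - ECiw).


LR = ECiw / (5*ECe - ECiw)
LR = 1.31 / (5*7.7 - 1.31)
LR = 1.31 / 37.1900

0.0352


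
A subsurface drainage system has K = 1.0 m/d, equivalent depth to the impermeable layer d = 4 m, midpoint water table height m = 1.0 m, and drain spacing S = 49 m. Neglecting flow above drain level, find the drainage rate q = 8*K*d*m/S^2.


q = 8*K*d*m/S^2
q = 8*1.0*4*1.0/49^2
q = 32.0000 / 2401

0.0133 m/d


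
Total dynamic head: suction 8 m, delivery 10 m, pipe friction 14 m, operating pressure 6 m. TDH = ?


TDH = Hs + Hd + hf + Hp = 8 + 10 + 14 + 6 = 38

38 m


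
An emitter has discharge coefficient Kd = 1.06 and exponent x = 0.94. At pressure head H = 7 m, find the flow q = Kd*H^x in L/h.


q = Kd * H^x = 1.06 * 7^0.94 = 1.06 * 6.228625

6.6023 L/h


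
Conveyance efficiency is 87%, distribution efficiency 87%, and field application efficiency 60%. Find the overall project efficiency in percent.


Ec = 0.87, Eb = 0.87, Ea = 0.6
E = 0.87 * 0.87 * 0.6 * 100 = 45.4140%

45.4140 %


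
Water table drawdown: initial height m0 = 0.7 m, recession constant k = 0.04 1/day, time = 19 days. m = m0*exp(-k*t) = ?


m = m0 * exp(-k*t)
m = 0.7 * exp(-0.04 * 19)
m = 0.7 * exp(-0.7600)

0.3274 m


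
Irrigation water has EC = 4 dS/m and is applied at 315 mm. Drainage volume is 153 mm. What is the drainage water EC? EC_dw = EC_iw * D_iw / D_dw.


EC_dw = EC_iw * D_iw / D_dw
EC_dw = 4 * 315 / 153
EC_dw = 1260 / 153

8.2353 dS/m


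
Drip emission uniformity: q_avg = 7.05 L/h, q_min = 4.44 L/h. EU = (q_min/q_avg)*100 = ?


EU = (q_min/q_avg)*100 = (4.44/7.05)*100 = 62.9787%

62.9787 %


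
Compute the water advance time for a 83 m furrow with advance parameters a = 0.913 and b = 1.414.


t = (L/a)^(1/b)
t = (83/0.913)^(1/1.414)
t = 90.909091^(1/1.414)

24.2747 min


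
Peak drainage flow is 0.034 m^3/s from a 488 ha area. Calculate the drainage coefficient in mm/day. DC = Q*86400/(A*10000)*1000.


DC = Q * 86400 / (A * 10000) * 1000
DC = 0.034 * 86400 / (488 * 10000) * 1000
DC = 2937600.0000 / 4880000

0.6020 mm/day


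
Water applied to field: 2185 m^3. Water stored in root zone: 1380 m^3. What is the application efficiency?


Ea = V_root / V_field * 100 = 1380 / 2185 * 100 = 63.1579%

63.1579 %


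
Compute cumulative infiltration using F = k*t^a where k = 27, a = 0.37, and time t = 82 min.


F = k * t^a = 27 * 82^0.37
F = 27 * 5.106356

137.8716 mm


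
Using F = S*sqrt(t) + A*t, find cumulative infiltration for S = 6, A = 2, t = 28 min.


F = S*sqrt(t) + A*t
F = 6*sqrt(28) + 2*28
F = 6*5.291503 + 56

87.7490 mm


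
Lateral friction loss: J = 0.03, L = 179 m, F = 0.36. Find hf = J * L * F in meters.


hf = J * L * F = 0.03 * 179 * 0.36 = 1.9332 m

1.9332 m


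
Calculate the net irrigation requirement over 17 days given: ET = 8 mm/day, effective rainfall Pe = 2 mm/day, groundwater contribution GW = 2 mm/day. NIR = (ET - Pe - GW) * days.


Daily deficit = ET - Pe - GW = 8 - 2 - 2 = 4 mm/day
NIR = 4 * 17 = 68 mm

68.0000 mm


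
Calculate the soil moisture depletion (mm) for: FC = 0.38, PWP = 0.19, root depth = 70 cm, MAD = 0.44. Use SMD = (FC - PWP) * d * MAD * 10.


SMD = (FC - PWP) * d * MAD * 10
SMD = (0.38 - 0.19) * 70 * 0.44 * 10
SMD = 0.1900 * 70 * 0.44 * 10

58.5200 mm


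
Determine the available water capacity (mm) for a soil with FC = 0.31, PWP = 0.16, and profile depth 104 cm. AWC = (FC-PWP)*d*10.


AWC = (FC - PWP) * d * 10
AWC = (0.31 - 0.16) * 104 * 10
AWC = 0.1500 * 104 * 10

156.0000 mm
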